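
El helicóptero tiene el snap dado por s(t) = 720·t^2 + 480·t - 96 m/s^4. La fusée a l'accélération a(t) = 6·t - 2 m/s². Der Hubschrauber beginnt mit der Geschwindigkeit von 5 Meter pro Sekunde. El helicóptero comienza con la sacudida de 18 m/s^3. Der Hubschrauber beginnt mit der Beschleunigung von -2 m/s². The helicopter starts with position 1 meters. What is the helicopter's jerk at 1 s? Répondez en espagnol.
Debemos encontrar la integral de nuestra ecuación del snap s(t) = 720·t^2 + 480·t - 96 1 vez. Tomando ∫s(t)dt y aplicando j(0) = 18, encontramos j(t) = 240·t^3 + 240·t^2 - 96·t + 18. Tenemos la sacudida j(t) = 240·t^3 + 240·t^2 - 96·t + 18. Sustituyendo t = 1: j(1) = 402.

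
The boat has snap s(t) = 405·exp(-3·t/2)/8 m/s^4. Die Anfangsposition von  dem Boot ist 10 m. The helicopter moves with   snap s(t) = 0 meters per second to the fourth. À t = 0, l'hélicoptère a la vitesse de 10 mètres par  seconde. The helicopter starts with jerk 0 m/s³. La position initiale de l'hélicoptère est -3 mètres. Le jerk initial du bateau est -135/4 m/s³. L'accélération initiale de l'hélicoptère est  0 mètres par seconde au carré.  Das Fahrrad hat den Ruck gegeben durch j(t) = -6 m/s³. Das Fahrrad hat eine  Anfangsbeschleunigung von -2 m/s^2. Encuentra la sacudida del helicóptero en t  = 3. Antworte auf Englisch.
To find the answer, we compute 1 antiderivative of s(t) = 0. The antiderivative of snap, with j(0) = 0, gives jerk: j(t) = 0. From the given jerk equation j(t) = 0, we substitute t = 3 to get j = 0.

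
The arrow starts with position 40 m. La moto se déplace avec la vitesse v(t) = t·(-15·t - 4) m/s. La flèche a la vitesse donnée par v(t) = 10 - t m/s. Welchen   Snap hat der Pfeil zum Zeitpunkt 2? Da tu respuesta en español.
Debemos derivar nuestra ecuación de la velocidad v(t) = 10 - t 3 veces. La derivada de la velocidad da la aceleración: a(t) = -1. La derivada de la aceleración da la sacudida: j(t) = 0. Tomando d/dt de j(t), encontramos s(t) = 0. Tenemos el snap s(t) = 0. Sustituyendo t = 2: s(2) = 0.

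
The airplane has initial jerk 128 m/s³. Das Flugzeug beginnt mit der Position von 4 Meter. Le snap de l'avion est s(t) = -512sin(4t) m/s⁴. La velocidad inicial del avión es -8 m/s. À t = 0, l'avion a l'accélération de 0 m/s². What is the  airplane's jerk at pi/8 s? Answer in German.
Um dies zu lösen, müssen wir 1 Integral unserer Gleichung für den Snap s(t) = -512·sin(4·t) finden. Die Stammfunktion von dem Snap, mit j(0) = 128, ergibt den Ruck: j(t) = 128·cos(4·t). Mit j(t) = 128·cos(4·t) und Einsetzen von t = pi/8, finden wir j = 0.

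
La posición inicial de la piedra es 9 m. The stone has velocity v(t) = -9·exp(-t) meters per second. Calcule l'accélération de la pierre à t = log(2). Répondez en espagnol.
Para resolver esto, necesitamos tomar 1 derivada de nuestra ecuación de la velocidad v(t) = -9·exp(-t). Derivando la velocidad, obtenemos la aceleración: a(t) = 9·exp(-t). Usando a(t) = 9·exp(-t) y sustituyendo t = log(2), encontramos a = 9/2.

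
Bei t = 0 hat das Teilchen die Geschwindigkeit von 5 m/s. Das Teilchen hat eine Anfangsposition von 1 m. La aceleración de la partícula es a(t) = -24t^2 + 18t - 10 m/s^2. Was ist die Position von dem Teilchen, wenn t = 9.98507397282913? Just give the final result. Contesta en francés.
À t = 9.98507397282913, x = -17341.8553852658.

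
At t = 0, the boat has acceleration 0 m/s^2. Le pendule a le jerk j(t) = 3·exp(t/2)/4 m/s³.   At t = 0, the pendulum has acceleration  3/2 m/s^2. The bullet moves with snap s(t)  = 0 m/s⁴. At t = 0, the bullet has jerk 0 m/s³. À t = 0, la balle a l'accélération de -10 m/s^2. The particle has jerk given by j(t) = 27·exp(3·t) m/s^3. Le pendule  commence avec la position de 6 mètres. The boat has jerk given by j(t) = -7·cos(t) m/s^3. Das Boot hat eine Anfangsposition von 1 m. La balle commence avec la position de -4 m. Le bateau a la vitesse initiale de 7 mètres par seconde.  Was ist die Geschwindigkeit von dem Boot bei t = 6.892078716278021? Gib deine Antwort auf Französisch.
Nous devons intégrer notre équation du jerk j(t) = -7·cos(t) 2 fois. L'intégrale du jerk, avec a(0) = 0, donne l'accélération: a(t) = -7·sin(t). En intégrant l'accélération et en utilisant la condition initiale v(0) = 7, nous obtenons v(t) = 7·cos(t). En utilisant v(t) = 7·cos(t) et en substituant t = 6.892078716278021, nous trouvons v = 5.74197012051605.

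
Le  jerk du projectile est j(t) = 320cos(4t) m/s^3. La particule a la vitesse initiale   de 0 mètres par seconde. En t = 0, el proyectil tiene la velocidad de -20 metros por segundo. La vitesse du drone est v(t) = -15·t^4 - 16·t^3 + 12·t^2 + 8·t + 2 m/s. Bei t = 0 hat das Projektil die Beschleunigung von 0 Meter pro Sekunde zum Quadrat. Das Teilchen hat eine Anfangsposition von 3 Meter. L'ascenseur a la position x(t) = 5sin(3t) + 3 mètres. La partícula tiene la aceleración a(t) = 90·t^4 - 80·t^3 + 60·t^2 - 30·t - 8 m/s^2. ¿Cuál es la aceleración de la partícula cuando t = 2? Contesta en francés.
Nous avons l'accélération a(t) = 90·t^4 - 80·t^3 + 60·t^2 - 30·t - 8. En substituant t = 2: a(2) = 972.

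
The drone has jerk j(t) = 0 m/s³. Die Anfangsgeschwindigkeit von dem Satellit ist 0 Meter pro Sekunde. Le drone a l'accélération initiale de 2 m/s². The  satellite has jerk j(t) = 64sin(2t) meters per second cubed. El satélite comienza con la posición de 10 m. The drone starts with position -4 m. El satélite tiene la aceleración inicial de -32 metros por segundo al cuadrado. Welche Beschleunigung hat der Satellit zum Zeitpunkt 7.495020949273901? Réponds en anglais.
Starting from jerk j(t) = 64·sin(2·t), we take 1 integral. Taking ∫j(t)dt and applying a(0) = -32, we find a(t) = -32·cos(2·t). From the given acceleration equation a(t) = -32·cos(2·t), we substitute t = 7.495020949273901 to get a = 24.1015910766268.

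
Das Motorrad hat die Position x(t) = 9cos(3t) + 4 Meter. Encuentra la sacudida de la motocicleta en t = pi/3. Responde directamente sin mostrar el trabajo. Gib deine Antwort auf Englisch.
The jerk at t = pi/3 is j = 0.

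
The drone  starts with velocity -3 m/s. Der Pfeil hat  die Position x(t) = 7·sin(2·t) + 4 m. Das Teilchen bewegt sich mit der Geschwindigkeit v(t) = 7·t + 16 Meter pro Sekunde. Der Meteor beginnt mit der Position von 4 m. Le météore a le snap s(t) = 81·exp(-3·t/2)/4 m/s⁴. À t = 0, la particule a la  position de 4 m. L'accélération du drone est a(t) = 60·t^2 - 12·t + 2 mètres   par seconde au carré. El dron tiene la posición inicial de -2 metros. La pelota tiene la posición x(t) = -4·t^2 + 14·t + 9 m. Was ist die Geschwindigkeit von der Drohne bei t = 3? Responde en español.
Necesitamos integrar nuestra ecuación de la aceleración a(t) = 60·t^2 - 12·t + 2 1 vez. La integral de la aceleración, con v(0) = -3, da la velocidad: v(t) = 20·t^3 - 6·t^2 + 2·t - 3. De la ecuación de la velocidad v(t) = 20·t^3 - 6·t^2 + 2·t - 3, sustituimos t = 3 para obtener v = 489.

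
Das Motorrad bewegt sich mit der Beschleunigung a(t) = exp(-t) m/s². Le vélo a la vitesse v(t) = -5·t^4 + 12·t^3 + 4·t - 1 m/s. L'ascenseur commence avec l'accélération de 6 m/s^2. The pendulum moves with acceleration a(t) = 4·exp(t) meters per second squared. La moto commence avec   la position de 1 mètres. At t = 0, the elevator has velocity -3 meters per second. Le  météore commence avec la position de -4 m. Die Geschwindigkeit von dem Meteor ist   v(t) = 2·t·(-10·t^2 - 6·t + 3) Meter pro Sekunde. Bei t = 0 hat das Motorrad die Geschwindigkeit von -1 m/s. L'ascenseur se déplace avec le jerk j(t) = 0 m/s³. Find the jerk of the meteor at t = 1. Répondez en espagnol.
Debemos derivar nuestra ecuación de la velocidad v(t) = 2·t·(-10·t^2 - 6·t + 3) 2 veces. La derivada de la velocidad da la aceleración: a(t) = -20·t^2 + 2·t·(-20·t - 6) - 12·t + 6. Tomando d/dt de a(t), encontramos j(t) = -120·t - 24. De la ecuación de la sacudida j(t) = -120·t - 24, sustituimos t = 1 para obtener j = -144.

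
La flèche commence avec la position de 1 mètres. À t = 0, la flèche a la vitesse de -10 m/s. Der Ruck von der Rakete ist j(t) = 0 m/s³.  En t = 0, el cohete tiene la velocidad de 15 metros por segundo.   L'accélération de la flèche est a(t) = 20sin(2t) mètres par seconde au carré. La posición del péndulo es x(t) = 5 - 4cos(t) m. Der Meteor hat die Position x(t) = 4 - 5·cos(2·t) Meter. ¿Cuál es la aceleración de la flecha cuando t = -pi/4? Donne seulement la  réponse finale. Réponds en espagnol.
La aceleración en t = -pi/4 es a = -20.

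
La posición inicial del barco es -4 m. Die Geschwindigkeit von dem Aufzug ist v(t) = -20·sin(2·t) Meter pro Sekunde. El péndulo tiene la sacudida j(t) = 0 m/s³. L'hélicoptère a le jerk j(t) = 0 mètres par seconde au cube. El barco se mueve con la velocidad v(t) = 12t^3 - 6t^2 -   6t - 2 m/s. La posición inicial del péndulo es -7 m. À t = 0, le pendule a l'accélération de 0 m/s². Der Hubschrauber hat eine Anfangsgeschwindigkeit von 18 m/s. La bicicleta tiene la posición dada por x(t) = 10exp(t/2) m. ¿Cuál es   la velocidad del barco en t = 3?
Usando v(t) = 12·t^3 - 6·t^2 - 6·t - 2 y sustituyendo t = 3, encontramos v = 250.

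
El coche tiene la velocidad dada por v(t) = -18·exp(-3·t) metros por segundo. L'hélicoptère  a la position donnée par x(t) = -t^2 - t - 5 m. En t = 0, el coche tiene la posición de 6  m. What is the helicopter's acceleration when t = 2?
We must differentiate our position equation x(t) = -t^2 - t - 5 2 times. Taking d/dt of x(t), we find v(t) = -2·t - 1. The derivative of velocity gives acceleration: a(t) = -2. We have acceleration a(t) = -2. Substituting t = 2: a(2) = -2.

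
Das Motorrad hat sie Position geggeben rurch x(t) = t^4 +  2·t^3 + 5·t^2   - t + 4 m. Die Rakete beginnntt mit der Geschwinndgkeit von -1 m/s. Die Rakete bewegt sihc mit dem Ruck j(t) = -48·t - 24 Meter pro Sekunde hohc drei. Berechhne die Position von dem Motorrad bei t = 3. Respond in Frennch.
Nous avons la position x(t) = t^4 + 2·t^3 + 5·t^2 - t + 4. En substituant t = 3: x(3) = 181.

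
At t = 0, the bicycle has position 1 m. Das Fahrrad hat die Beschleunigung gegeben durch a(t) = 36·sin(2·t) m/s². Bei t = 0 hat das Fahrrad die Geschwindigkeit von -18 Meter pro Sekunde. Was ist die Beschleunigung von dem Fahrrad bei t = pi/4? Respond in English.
Using a(t) = 36·sin(2·t) and substituting t = pi/4, we find a = 36.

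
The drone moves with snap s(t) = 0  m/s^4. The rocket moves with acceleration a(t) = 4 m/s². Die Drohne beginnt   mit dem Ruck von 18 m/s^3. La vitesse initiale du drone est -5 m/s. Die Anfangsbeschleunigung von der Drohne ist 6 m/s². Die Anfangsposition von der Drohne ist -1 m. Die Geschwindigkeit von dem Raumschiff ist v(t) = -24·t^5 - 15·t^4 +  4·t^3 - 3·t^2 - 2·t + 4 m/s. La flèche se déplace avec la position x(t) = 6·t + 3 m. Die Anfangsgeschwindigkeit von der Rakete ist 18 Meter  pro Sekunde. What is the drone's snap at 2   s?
From the given snap equation s(t) = 0, we substitute t = 2 to get s = 0.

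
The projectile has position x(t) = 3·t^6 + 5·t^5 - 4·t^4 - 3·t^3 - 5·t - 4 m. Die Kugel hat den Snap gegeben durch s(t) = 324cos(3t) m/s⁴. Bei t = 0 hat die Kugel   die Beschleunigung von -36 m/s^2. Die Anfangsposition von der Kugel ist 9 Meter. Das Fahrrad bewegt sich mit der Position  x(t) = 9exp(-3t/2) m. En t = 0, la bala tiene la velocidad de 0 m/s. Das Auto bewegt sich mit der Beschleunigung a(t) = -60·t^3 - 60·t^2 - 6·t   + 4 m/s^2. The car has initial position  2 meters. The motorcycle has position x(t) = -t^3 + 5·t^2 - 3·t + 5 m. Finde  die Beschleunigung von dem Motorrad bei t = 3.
Um dies zu lösen, müssen wir 2 Ableitungen unserer Gleichung für die Position x(t) = -t^3 + 5·t^2 - 3·t + 5 nehmen. Durch Ableiten von der Position erhalten wir die Geschwindigkeit: v(t) = -3·t^2 + 10·t - 3. Mit d/dt von v(t) finden wir a(t) = 10 - 6·t. Mit a(t) = 10 - 6·t und Einsetzen von t = 3, finden wir a = -8.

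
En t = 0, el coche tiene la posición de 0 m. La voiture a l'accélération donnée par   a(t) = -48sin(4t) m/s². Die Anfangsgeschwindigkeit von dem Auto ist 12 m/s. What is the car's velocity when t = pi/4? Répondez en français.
En partant de l'accélération a(t) = -48·sin(4·t), nous prenons 1 primitive. En prenant ∫a(t)dt et en appliquant v(0) = 12, nous trouvons v(t) = 12·cos(4·t). En utilisant v(t) = 12·cos(4·t) et en substituant t = pi/4, nous trouvons v = -12.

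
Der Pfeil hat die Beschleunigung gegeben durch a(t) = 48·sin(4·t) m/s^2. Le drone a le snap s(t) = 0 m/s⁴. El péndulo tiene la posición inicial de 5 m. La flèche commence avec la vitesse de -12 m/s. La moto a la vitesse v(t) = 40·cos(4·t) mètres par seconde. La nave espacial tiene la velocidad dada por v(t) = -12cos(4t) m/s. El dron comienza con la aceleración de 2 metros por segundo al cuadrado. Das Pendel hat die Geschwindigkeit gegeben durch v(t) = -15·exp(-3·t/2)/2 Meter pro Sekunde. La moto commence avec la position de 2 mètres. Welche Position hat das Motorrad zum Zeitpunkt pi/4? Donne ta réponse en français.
En partant de la vitesse v(t) = 40·cos(4·t), nous prenons 1 intégrale. L'intégrale de la vitesse est la position. En utilisant x(0) = 2, nous obtenons x(t) = 10·sin(4·t) + 2. Nous avons la position x(t) = 10·sin(4·t) + 2. En substituant t = pi/4: x(pi/4) = 2.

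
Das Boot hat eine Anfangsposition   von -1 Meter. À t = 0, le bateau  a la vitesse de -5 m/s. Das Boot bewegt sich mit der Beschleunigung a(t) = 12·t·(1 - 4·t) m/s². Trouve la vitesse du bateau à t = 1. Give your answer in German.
Wir müssen die Stammfunktion unserer Gleichung für die Beschleunigung a(t) = 12·t·(1 - 4·t) 1-mal finden. Die Stammfunktion von der Beschleunigung, mit v(0) = -5, ergibt die Geschwindigkeit: v(t) = -16·t^3 + 6·t^2 - 5. Wir haben die Geschwindigkeit v(t) = -16·t^3 + 6·t^2 - 5. Durch Einsetzen von t = 1: v(1) = -15.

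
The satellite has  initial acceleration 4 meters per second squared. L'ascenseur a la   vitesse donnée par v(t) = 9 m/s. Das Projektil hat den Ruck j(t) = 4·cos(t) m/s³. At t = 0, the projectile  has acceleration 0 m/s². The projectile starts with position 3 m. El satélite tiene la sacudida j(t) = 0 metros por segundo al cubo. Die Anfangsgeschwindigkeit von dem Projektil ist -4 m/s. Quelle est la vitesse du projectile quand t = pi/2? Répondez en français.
Pour résoudre ceci, nous devons prendre 2 intégrales de notre équation du jerk j(t) = 4·cos(t). En prenant ∫j(t)dt et en appliquant a(0) = 0, nous trouvons a(t) = 4·sin(t). L'intégrale de l'accélération est la vitesse. En utilisant v(0) = -4, nous obtenons v(t) = -4·cos(t). De l'équation de la vitesse v(t) = -4·cos(t), nous substituons t = pi/2 pour obtenir v = 0.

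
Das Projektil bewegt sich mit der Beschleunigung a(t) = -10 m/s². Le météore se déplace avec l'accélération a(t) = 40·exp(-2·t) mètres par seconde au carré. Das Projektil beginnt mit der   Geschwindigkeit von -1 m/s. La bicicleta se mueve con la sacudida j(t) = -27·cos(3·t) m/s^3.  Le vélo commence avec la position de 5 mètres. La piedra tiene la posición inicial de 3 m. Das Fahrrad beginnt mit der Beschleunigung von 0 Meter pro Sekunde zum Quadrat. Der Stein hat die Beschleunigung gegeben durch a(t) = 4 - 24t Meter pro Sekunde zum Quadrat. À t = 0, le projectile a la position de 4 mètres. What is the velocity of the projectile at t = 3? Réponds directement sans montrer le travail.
v(3) = -31.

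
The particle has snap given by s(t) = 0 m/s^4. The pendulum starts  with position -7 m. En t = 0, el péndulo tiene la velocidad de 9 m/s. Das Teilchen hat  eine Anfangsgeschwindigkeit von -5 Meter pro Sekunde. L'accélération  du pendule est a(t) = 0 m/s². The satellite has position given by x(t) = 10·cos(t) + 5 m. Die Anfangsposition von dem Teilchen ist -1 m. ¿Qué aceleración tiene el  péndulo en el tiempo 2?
Tenemos la aceleración a(t) = 0. Sustituyendo t = 2: a(2) = 0.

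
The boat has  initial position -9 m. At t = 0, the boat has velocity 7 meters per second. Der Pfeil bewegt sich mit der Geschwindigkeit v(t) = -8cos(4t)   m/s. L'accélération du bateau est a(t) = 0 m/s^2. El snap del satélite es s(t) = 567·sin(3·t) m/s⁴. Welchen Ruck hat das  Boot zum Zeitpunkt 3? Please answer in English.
Starting from acceleration a(t) = 0, we take 1 derivative. Taking d/dt of a(t), we find j(t) = 0. From the given jerk equation j(t) = 0, we substitute t = 3 to get j = 0.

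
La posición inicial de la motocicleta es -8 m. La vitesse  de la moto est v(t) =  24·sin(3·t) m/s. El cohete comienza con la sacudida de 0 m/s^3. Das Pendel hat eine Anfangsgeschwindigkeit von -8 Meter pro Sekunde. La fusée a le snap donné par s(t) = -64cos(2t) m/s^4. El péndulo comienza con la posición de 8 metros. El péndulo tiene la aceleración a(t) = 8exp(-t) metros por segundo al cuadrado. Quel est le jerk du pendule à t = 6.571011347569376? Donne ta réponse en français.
En partant de l'accélération a(t) = 8·exp(-t), nous prenons 1 dérivée. La dérivée de l'accélération donne le jerk: j(t) = -8·exp(-t). En utilisant j(t) = -8·exp(-t) et en substituant t = 6.571011347569376, nous trouvons j = -0.0112030433950839.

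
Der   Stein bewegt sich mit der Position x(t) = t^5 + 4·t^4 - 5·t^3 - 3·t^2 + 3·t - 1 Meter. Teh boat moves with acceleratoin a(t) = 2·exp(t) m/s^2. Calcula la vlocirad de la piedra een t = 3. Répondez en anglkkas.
To solve this, we need to take 1 derivative of our position equation x(t) = t^5 + 4·t^4 - 5·t^3 - 3·t^2 + 3·t - 1. Differentiating position, we get velocity: v(t) = 5·t^4 + 16·t^3 - 15·t^2 - 6·t + 3. From the given velocity equation v(t) = 5·t^4 + 16·t^3 - 15·t^2 - 6·t + 3, we substitute t = 3 to get v = 687.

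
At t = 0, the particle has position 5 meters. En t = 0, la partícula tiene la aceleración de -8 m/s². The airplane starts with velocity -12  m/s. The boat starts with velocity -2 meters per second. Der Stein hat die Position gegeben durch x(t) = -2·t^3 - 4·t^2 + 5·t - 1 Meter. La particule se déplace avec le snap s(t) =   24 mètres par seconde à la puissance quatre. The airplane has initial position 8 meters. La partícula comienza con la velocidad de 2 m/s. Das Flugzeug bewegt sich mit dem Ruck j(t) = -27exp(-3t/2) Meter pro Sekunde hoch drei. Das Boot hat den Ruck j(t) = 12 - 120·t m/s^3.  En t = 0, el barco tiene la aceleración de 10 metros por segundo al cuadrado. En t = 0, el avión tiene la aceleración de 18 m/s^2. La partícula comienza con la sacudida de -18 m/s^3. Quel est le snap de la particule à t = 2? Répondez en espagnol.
Usando s(t) = 24 y sustituyendo t = 2, encontramos s = 24.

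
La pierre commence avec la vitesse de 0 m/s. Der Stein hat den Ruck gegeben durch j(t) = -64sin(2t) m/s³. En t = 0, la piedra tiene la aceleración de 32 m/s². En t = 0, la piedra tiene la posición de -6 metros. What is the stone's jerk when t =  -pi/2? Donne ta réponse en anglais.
We have jerk j(t) = -64·sin(2·t). Substituting t = -pi/2: j(-pi/2) = 0.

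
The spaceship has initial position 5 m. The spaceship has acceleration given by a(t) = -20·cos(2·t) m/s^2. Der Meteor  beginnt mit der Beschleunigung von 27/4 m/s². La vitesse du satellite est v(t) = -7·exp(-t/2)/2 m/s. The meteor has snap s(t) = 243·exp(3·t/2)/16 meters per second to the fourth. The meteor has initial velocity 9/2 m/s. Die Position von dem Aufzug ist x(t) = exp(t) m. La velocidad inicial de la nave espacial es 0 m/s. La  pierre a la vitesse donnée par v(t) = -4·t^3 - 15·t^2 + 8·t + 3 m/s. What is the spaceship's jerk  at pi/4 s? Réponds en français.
Pour résoudre ceci, nous devons prendre 1 dérivée de notre équation de l'accélération a(t) = -20·cos(2·t). La dérivée de l'accélération donne le jerk: j(t) = 40·sin(2·t). De l'équation du jerk j(t) = 40·sin(2·t), nous substituons t = pi/4 pour obtenir j = 40.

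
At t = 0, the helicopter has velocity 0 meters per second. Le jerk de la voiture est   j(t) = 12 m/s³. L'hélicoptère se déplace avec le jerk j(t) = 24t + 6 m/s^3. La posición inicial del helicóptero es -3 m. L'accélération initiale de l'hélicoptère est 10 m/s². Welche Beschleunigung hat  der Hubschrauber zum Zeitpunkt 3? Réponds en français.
En partant du jerk j(t) = 24·t + 6, nous prenons 1 primitive. L'intégrale du jerk est l'accélération. En utilisant a(0) = 10, nous obtenons a(t) = 12·t^2 + 6·t + 10. De l'équation de l'accélération a(t) = 12·t^2 + 6·t + 10, nous substituons t = 3 pour obtenir a = 136.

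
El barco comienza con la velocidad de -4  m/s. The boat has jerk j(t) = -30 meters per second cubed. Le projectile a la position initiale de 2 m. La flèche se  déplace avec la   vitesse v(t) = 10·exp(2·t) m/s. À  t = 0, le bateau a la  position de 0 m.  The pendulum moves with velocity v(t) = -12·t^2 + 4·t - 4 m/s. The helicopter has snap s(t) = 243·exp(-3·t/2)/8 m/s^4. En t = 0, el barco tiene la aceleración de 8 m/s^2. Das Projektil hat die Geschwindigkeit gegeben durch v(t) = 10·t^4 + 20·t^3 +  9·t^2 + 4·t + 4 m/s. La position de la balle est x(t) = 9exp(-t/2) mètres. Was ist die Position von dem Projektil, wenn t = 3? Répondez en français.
Nous devons trouver l'intégrale de notre équation de la vitesse v(t) = 10·t^4 + 20·t^3 + 9·t^2 + 4·t + 4 1 fois. En intégrant la vitesse et en utilisant la condition initiale x(0) = 2, nous obtenons x(t) = 2·t^5 + 5·t^4 + 3·t^3 + 2·t^2 + 4·t + 2. De l'équation de la position x(t) = 2·t^5 + 5·t^4 + 3·t^3 + 2·t^2 + 4·t + 2, nous substituons t = 3 pour obtenir x = 1004.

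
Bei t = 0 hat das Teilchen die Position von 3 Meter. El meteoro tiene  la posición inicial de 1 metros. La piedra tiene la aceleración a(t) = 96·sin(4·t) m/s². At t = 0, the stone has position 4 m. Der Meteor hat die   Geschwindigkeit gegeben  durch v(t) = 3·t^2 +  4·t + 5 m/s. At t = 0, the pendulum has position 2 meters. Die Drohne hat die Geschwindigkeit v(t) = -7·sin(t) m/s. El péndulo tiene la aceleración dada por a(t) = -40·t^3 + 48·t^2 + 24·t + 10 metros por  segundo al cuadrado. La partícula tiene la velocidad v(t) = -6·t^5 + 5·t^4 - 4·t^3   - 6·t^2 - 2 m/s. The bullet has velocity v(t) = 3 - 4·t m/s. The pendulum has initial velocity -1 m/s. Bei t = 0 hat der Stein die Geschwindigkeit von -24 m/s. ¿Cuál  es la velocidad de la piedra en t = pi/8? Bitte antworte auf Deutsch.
Ausgehend von der Beschleunigung a(t) = 96·sin(4·t), nehmen wir 1 Integral. Das Integral von der Beschleunigung ist die Geschwindigkeit. Mit v(0) = -24 erhalten wir v(t) = -24·cos(4·t). Aus der Gleichung für die Geschwindigkeit v(t) = -24·cos(4·t), setzen wir t = pi/8 ein und erhalten v = 0.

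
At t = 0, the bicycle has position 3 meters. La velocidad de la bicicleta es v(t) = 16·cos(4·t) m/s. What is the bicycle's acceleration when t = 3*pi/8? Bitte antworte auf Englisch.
We must differentiate our velocity equation v(t) = 16·cos(4·t) 1 time. Differentiating velocity, we get acceleration: a(t) = -64·sin(4·t). Using a(t) = -64·sin(4·t) and substituting t = 3*pi/8, we find a = 64.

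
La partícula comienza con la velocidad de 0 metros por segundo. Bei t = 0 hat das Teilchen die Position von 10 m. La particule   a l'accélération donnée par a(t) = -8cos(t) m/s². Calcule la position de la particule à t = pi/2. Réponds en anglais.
We must find the integral of our acceleration equation a(t) = -8·cos(t) 2 times. Taking ∫a(t)dt and applying v(0) = 0, we find v(t) = -8·sin(t). The integral of velocity, with x(0) = 10, gives position: x(t) = 8·cos(t) + 2. From the given position equation x(t) = 8·cos(t) + 2, we substitute t = pi/2 to get x = 2.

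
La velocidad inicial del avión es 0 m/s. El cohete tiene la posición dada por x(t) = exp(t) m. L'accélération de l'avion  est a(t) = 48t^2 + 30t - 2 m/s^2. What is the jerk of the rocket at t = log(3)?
We must differentiate our position equation x(t) = exp(t) 3 times. Taking d/dt of x(t), we find v(t) = exp(t). Taking d/dt of v(t), we find a(t) = exp(t). The derivative of acceleration gives jerk: j(t) = exp(t). We have jerk j(t) = exp(t). Substituting t = log(3): j(log(3)) = 3.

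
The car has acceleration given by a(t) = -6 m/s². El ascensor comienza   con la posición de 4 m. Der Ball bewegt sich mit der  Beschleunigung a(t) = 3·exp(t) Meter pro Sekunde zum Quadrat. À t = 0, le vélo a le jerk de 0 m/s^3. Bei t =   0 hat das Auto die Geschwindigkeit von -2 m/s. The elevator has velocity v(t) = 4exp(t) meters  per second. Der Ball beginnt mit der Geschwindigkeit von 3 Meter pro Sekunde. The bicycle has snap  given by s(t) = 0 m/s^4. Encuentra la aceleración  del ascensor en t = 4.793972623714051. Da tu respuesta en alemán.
Wir müssen unsere Gleichung für die Geschwindigkeit v(t) = 4·exp(t) 1-mal ableiten. Durch Ableiten von der Geschwindigkeit erhalten wir die Beschleunigung: a(t) = 4·exp(t). Wir haben die Beschleunigung a(t) = 4·exp(t). Durch Einsetzen von t = 4.793972623714051: a(4.793972623714051) = 483.120925095631.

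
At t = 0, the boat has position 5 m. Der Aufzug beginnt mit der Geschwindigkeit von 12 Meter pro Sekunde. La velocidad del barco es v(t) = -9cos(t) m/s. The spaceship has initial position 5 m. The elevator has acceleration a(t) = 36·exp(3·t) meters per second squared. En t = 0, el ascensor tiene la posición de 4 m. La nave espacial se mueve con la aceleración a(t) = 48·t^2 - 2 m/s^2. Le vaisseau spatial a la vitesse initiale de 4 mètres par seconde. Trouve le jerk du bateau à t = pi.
Pour résoudre ceci, nous devons prendre 2 dérivées de notre équation de la vitesse v(t) = -9·cos(t). En dérivant la vitesse, nous obtenons l'accélération: a(t) = 9·sin(t). En dérivant l'accélération, nous obtenons le jerk: j(t) = 9·cos(t). De l'équation du jerk j(t) = 9·cos(t), nous substituons t = pi pour obtenir j = -9.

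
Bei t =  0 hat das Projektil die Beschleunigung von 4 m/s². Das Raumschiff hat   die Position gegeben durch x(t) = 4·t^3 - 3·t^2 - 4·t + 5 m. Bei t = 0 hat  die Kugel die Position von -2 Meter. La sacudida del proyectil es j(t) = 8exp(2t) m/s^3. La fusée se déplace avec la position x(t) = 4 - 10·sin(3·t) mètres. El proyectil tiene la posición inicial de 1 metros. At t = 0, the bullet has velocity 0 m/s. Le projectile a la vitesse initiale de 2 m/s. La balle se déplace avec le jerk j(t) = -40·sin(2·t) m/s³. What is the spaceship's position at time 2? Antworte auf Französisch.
En utilisant x(t) = 4·t^3 - 3·t^2 - 4·t + 5 et en substituant t = 2, nous trouvons x = 17.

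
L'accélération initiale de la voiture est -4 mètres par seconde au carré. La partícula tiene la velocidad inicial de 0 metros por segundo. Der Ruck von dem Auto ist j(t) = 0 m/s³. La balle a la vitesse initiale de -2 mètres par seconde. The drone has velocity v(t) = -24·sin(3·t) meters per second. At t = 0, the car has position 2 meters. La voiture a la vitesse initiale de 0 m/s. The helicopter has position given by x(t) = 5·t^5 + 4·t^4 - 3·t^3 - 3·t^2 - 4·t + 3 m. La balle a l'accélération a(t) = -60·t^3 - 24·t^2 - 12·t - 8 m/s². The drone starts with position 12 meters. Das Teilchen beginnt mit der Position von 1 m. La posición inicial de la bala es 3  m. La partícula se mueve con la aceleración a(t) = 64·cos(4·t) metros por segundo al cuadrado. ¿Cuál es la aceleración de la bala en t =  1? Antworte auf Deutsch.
Mit a(t) = -60·t^3 - 24·t^2 - 12·t - 8 und Einsetzen von t = 1, finden wir a = -104.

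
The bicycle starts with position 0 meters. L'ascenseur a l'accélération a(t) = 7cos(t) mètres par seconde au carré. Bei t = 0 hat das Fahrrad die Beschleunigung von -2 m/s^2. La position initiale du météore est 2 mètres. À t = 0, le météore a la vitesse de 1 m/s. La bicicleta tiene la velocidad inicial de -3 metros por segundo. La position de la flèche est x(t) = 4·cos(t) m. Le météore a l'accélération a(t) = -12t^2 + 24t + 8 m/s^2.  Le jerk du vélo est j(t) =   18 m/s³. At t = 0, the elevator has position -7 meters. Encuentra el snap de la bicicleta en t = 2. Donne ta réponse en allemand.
Ausgehend von dem Ruck j(t) = 18, nehmen wir 1 Ableitung. Die Ableitung von dem Ruck ergibt den Snap: s(t) = 0. Aus der Gleichung für den Snap s(t) = 0, setzen wir t = 2 ein und erhalten s = 0.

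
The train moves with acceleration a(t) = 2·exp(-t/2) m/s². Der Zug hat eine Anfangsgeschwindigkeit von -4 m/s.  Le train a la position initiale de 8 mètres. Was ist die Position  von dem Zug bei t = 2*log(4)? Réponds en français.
Nous devons intégrer notre équation de l'accélération a(t) = 2·exp(-t/2) 2 fois. La primitive de l'accélération est la vitesse. En utilisant v(0) = -4, nous obtenons v(t) = -4·exp(-t/2). L'intégrale de la vitesse, avec x(0) = 8, donne la position: x(t) = 8·exp(-t/2). De l'équation de la position x(t) = 8·exp(-t/2), nous substituons t = 2*log(4) pour obtenir x = 2.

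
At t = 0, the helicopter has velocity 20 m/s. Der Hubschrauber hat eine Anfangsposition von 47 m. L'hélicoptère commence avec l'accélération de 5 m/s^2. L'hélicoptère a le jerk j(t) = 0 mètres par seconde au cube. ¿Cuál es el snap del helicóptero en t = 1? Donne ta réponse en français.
Nous devons dériver notre équation du jerk j(t) = 0 1 fois. En prenant d/dt de j(t), nous trouvons s(t) = 0. En utilisant s(t) = 0 et en substituant t = 1, nous trouvons s = 0.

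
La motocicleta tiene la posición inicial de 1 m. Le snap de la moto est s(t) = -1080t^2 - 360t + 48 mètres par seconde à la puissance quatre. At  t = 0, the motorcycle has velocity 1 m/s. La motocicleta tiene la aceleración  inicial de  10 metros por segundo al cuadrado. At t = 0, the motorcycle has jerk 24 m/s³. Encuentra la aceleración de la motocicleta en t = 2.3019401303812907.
Para resolver esto, necesitamos tomar 2 integrales de nuestra ecuación del snap s(t) = -1080·t^2 - 360·t + 48. La integral del snap, con j(0) = 24, da la sacudida: j(t) = -360·t^3 - 180·t^2 + 48·t + 24. La antiderivada de la sacudida, con a(0) = 10, da la aceleración: a(t) = -90·t^4 - 60·t^3 + 24·t^2 + 24·t + 10. De la ecuación de la aceleración a(t) = -90·t^4 - 60·t^3 + 24·t^2 + 24·t + 10, sustituimos t = 2.3019401303812907 para obtener a = -3066.52586954393.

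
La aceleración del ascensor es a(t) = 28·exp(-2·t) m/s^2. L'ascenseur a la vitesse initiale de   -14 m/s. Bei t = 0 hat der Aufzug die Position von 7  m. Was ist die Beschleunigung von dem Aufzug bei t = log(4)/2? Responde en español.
Usando a(t) = 28·exp(-2·t) y sustituyendo t = log(4)/2, encontramos a = 7.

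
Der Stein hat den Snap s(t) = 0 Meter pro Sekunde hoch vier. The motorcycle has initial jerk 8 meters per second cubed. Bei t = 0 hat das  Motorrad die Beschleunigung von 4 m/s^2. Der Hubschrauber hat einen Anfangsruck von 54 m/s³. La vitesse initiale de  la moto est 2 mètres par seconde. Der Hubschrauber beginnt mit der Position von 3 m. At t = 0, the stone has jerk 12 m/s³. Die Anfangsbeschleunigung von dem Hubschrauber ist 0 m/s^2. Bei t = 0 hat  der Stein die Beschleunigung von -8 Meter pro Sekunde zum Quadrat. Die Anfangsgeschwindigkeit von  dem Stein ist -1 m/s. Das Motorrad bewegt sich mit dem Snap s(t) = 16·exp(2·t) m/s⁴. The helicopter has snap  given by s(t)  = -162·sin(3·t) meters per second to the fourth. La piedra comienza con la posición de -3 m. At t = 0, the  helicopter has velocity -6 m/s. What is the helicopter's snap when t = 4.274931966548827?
Using s(t) = -162·sin(3·t) and substituting t = 4.274931966548827, we find s = -41.4004681320669.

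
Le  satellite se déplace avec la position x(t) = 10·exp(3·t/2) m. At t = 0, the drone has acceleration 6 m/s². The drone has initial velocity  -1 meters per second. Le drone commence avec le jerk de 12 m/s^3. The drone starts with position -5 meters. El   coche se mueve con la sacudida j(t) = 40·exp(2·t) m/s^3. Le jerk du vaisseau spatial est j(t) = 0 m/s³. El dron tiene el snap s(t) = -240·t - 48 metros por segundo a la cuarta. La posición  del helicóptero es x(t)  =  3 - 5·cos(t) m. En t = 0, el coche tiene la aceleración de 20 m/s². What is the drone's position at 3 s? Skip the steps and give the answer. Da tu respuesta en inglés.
The answer is -575.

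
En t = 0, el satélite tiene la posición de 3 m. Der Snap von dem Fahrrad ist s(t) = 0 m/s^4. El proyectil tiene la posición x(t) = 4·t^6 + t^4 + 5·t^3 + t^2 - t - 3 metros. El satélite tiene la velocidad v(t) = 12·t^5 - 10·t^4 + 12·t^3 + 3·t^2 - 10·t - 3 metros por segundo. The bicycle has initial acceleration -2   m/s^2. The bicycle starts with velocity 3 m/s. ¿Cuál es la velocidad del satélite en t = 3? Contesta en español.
Tenemos la velocidad v(t) = 12·t^5 - 10·t^4 + 12·t^3 + 3·t^2 - 10·t - 3. Sustituyendo t = 3: v(3) = 2424.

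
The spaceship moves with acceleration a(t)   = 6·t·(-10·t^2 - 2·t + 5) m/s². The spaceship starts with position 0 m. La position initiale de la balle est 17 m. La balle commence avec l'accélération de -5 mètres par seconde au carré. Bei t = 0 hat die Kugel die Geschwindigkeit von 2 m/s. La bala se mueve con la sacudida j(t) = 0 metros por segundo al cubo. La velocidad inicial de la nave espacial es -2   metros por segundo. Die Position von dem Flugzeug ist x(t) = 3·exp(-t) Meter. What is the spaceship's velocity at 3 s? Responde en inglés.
Starting from acceleration a(t) = 6·t·(-10·t^2 - 2·t + 5), we take 1 antiderivative. The integral of acceleration is velocity. Using v(0) = -2, we get v(t) = -15·t^4 - 4·t^3 + 15·t^2 - 2. From the given velocity equation v(t) = -15·t^4 - 4·t^3 + 15·t^2 - 2, we substitute t = 3 to get v = -1190.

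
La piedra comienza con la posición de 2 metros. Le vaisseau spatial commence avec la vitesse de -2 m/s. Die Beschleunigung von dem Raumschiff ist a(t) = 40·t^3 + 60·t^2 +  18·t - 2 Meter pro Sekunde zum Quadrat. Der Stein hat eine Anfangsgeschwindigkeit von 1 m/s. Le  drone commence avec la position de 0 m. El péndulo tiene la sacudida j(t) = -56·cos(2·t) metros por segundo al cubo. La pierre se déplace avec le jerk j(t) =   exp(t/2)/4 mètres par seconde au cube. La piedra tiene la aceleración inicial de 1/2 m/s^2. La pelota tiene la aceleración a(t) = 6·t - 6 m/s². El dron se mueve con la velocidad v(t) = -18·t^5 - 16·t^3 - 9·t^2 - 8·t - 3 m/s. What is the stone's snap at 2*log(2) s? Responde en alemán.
Wir müssen unsere Gleichung für den Ruck j(t) = exp(t/2)/4 1-mal ableiten. Die Ableitung von dem Ruck ergibt den Snap: s(t) = exp(t/2)/8. Wir haben den Snap s(t) = exp(t/2)/8. Durch Einsetzen von t = 2*log(2): s(2*log(2)) = 1/4.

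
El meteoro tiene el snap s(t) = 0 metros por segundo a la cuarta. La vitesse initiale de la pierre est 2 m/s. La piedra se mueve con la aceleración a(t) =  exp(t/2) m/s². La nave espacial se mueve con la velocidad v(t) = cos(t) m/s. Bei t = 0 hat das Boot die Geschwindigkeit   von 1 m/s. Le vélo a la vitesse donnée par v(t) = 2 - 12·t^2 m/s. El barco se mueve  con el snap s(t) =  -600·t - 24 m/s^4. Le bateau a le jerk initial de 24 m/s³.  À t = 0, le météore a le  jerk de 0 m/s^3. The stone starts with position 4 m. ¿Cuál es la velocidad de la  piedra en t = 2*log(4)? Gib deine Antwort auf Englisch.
To find the answer, we compute 1 antiderivative of a(t) = exp(t/2). Finding the integral of a(t) and using v(0) = 2: v(t) = 2·exp(t/2). Using v(t) = 2·exp(t/2) and substituting t = 2*log(4), we find v = 8.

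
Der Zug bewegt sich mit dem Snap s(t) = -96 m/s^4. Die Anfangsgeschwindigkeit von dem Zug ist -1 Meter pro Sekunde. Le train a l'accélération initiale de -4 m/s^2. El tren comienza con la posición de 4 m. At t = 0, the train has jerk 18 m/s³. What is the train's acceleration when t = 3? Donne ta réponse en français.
Nous devons trouver la primitive de notre équation du snap s(t) = -96 2 fois. En prenant ∫s(t)dt et en appliquant j(0) = 18, nous trouvons j(t) = 18 - 96·t. En prenant ∫j(t)dt et en appliquant a(0) = -4, nous trouvons a(t) = -48·t^2 + 18·t - 4. De l'équation de l'accélération a(t) = -48·t^2 + 18·t - 4, nous substituons t = 3 pour obtenir a = -382.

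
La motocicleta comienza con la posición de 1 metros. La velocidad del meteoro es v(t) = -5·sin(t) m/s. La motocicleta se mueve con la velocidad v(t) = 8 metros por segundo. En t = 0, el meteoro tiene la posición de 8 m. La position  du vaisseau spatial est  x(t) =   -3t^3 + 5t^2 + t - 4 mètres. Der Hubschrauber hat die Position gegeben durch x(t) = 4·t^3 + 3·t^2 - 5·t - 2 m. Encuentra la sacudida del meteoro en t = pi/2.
Para resolver esto, necesitamos tomar 2 derivadas de nuestra ecuación de la velocidad v(t) = -5·sin(t). La derivada de la velocidad da la aceleración: a(t) = -5·cos(t). Derivando la aceleración, obtenemos la sacudida: j(t) = 5·sin(t). Tenemos la sacudida j(t) = 5·sin(t). Sustituyendo t = pi/2: j(pi/2) = 5.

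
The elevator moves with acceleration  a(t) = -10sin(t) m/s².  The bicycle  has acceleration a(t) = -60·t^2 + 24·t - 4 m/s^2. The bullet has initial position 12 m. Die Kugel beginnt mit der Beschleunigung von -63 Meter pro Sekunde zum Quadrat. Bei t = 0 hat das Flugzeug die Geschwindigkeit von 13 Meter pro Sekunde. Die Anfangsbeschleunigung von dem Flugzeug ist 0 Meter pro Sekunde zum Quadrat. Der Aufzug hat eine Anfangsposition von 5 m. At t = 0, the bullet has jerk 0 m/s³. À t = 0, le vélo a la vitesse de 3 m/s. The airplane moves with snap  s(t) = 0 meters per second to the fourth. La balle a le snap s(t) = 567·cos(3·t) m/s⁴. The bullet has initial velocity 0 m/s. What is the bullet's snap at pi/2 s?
From the given snap equation s(t) = 567·cos(3·t), we substitute t = pi/2 to get s = 0.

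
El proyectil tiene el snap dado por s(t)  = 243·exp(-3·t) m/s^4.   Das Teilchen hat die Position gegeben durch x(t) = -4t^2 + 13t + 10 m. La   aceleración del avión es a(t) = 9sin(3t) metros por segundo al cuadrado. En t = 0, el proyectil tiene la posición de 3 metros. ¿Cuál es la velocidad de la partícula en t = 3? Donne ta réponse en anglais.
We must differentiate our position equation x(t) = -4·t^2 + 13·t + 10 1 time. Taking d/dt of x(t), we find v(t) = 13 - 8·t. From the given velocity equation v(t) = 13 - 8·t, we substitute t = 3 to get v = -11.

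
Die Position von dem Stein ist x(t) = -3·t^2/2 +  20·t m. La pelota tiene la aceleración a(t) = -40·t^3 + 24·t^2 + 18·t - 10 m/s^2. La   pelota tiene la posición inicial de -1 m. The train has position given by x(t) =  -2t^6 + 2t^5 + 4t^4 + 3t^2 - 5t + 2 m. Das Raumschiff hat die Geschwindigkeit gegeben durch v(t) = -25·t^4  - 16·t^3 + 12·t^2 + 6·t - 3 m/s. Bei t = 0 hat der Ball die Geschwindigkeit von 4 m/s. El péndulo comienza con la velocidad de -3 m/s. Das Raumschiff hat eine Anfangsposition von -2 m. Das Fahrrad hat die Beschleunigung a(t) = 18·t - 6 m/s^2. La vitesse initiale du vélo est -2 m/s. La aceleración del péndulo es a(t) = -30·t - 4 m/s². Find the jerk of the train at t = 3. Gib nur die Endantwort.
At t = 3, j = -5112.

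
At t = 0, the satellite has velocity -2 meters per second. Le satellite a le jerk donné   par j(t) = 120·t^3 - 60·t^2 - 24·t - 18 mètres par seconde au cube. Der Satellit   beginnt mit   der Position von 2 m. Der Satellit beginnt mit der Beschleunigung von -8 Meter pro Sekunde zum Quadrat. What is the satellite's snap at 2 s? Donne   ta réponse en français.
Nous devons dériver notre équation du jerk j(t) = 120·t^3 - 60·t^2 - 24·t - 18 1 fois. La dérivée du jerk donne le snap: s(t) = 360·t^2 - 120·t - 24. En utilisant s(t) = 360·t^2 - 120·t - 24 et en substituant t = 2, nous trouvons s = 1176.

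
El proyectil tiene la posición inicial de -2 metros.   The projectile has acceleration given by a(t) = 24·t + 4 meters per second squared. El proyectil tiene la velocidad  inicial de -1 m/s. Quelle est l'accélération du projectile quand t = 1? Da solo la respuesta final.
La réponse est 28.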